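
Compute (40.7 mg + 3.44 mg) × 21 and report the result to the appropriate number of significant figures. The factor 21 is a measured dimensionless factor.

9.3 × 10² mg

40.7 mg + 3.44 mg = 44.14 mg; the sum is limited to 1 decimal place (3 s.f.).
Carrying full precision, 44.14 × 21 = 926.94 mg; 21 has 2 s.f., so the result keeps min(3, 2) = 2 s.f.
Rounded to 2 significant figures: 9.3 × 10² mg.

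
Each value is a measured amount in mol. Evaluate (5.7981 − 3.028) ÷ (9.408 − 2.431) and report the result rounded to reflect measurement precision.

0.3970

5.7981 − 3.028 = 2.7701, limited to 3 d.p. → 4 s.f.; 9.408 − 2.431 = 6.977, limited to 3 d.p. → 4 s.f.
Carrying full precision, 2.7701 ÷ 6.977 = 0.397033108786…; keep min(4, 4) = 4 s.f.
Rounded to 4 significant figures: 0.3970.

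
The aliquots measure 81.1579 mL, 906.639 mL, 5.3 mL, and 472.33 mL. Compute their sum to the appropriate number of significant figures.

81.1579 mL + 906.639 mL + 5.3 mL + 472.33 mL = 1465.4269 mL.
Addition/subtraction keeps the fewest decimal places: 81.1579 → 4 decimal places, 906.639 → 3 decimal places, 5.3 → 1 decimal place, 472.33 → 2 decimal places; limit is 1.
Rounded to 1 decimal place: 1.4654 × 10³ mL.

1.4654 × 10³ mL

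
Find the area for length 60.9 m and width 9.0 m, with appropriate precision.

area = 60.9 m × 9.0 m = 548.1 m².
60.9 has 3 significant figures; 9.0 has 2.
Division/multiplication keeps the fewest: 2 significant figures.
Rounded: 5.5 × 10^2 m².

5.5 × 10^2 m²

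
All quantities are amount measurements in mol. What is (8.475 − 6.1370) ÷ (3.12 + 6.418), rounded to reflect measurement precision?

8.475 − 6.1370 = 2.3380, limited to 3 d.p. → 4 s.f.; 3.12 + 6.418 = 9.538, limited to 2 d.p. → 3 s.f.
Carrying full precision, 2.3380 ÷ 9.538 = 0.245124764101…; keep min(4, 3) = 3 s.f.
Rounded to 3 significant figures: 0.245.

0.245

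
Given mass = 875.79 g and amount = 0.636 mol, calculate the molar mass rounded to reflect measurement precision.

1.38 × 10^3 g/mol

molar mass = 875.79 g ÷ 0.636 mol = 1377.02830189… g/mol.
875.79 has 5 significant figures; 0.636 has 3.
Division/multiplication keeps the fewest: 3 significant figures.
Rounded: 1.38 × 10^3 g/mol.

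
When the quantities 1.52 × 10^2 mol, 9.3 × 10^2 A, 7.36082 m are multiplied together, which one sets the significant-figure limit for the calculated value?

9.3 × 10^2 A

1.52 × 10^2 mol → 3 s.f.; 9.3 × 10^2 A → 2 s.f.; 7.36082 m → 6 s.f.
The fewest is 2 significant figures, from 9.3 × 10^2 A.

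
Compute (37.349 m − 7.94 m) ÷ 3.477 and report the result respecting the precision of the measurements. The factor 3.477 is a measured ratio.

37.349 m − 7.94 m = 29.409 m; the difference is limited to 2 decimal places (4 s.f.).
Carrying full precision, 29.409 ÷ 3.477 = 8.45815358067… m; 3.477 has 4 s.f., so the result keeps min(4, 4) = 4 s.f.
Rounded to 4 significant figures: 8.458 m.

8.458 m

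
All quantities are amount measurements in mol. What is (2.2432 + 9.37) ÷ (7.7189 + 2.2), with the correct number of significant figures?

1.2

2.2432 + 9.37 = 11.6132, limited to 2 d.p. → 4 s.f.; 7.7189 + 2.2 = 9.9189, limited to 1 d.p. → 2 s.f.
Carrying full precision, 11.6132 ÷ 9.9189 = 1.17081531218…; keep min(4, 2) = 2 s.f.
Rounded to 2 significant figures: 1.2.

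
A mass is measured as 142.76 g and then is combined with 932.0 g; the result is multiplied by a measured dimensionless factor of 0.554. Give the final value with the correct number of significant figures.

142.76 g + 932.0 g = 1074.76 g; the sum is limited to 1 decimal place (5 s.f.).
Carrying full precision, 1074.76 × 0.554 = 595.41704 g; 0.554 has 3 s.f., so the result keeps min(5, 3) = 3 s.f.
Rounded to 3 significant figures: 595 g.

595 g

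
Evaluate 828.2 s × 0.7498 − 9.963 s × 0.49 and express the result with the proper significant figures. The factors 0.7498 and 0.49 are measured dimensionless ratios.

828.2 × 0.7498 = 620.98436 → 621.0 s (4 s.f., last digit at the 10^-1 place).
9.963 × 0.49 = 4.88187 → 4.9 s (2 s.f., last digit at the 10^-1 place).
Difference: 616.10249 s; keep the coarser place, 10^-1.
Result: 616.1 s.

616.1 s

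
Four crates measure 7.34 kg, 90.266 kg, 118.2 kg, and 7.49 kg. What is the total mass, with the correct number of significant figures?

223.3 kg

7.34 kg + 90.266 kg + 118.2 kg + 7.49 kg = 223.296 kg.
Addition/subtraction keeps the fewest decimal places: 7.34 → 2 decimal places, 90.266 → 3 decimal places, 118.2 → 1 decimal place, 7.49 → 2 decimal places; limit is 1.
Rounded to 1 decimal place: 223.3 kg.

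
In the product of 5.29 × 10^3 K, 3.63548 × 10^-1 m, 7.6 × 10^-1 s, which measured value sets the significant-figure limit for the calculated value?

7.6 × 10^-1 s

5.29 × 10^3 K → 3 s.f.; 3.63548 × 10^-1 m → 6 s.f.; 7.6 × 10^-1 s → 2 s.f.
The fewest is 2 significant figures, from 7.6 × 10^-1 s.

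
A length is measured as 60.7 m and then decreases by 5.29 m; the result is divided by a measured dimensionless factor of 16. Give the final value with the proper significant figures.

3.5 m

60.7 m − 5.29 m = 55.41 m; the difference is limited to 1 decimal place (3 s.f.).
Carrying full precision, 55.41 ÷ 16 = 3.463125 m; 16 has 2 s.f., so the result keeps min(3, 2) = 2 s.f.
Rounded to 2 significant figures: 3.5 m.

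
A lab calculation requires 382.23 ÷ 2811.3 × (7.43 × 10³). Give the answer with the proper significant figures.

382.23 ÷ 2811.3 × (7.43 × 10³) = 1010.1977377…
Multiplication/division keeps the fewest significant figures: 382.23 → 5 s.f., 2811.3 → 5 s.f., 7.43 × 10³ → 3 s.f.; limit is 3.
Rounded to 3 significant figures: 1.01 × 10³.

1.01 × 10³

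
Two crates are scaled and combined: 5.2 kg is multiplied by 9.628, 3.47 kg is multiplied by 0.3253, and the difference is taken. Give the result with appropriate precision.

49 kg

5.2 × 9.628 = 50.0656 → 5.0 × 10^1 kg (2 s.f., last digit at the 10^0 place).
3.47 × 0.3253 = 1.128791 → 1.13 kg (3 s.f., last digit at the 10^-2 place).
Difference: 48.936809 kg; keep the coarser place, 10^0.
Result: 49 kg.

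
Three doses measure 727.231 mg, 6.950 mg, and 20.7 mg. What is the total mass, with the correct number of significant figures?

727.231 mg + 6.950 mg + 20.7 mg = 754.881 mg.
Addition/subtraction keeps the fewest decimal places: 727.231 → 3 decimal places, 6.950 → 3 decimal places, 20.7 → 1 decimal place; limit is 1.
Rounded to 1 decimal place: 7.549 × 10² mg.

7.549 × 10² mg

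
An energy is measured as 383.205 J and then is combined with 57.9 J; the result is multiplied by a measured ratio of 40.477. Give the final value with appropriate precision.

1.785 × 10⁴ J

383.205 J + 57.9 J = 441.105 J; the sum is limited to 1 decimal place (4 s.f.).
Carrying full precision, 441.105 × 40.477 = 17854.607085 J; 40.477 has 5 s.f., so the result keeps min(4, 5) = 4 s.f.
Rounded to 4 significant figures: 1.785 × 10⁴ J.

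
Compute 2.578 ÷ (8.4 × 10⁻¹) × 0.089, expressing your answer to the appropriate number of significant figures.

0.27

2.578 ÷ (8.4 × 10⁻¹) × 0.089 = 0.273145238095…
Multiplication/division keeps the fewest significant figures: 2.578 → 4 s.f., 8.4 × 10⁻¹ → 2 s.f., 0.089 → 2 s.f.; limit is 2.
Rounded to 2 significant figures: 0.27.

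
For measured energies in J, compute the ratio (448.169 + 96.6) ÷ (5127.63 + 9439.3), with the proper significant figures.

0.03740

448.169 + 96.6 = 544.769, limited to 1 d.p. → 4 s.f.; 5127.63 + 9439.3 = 14566.93, limited to 1 d.p. → 6 s.f.
Carrying full precision, 544.769 ÷ 14566.93 = 0.037397653452…; keep min(4, 6) = 4 s.f.
Rounded to 4 significant figures: 0.03740.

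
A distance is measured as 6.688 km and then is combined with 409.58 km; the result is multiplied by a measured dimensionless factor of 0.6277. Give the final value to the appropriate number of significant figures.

6.688 km + 409.58 km = 416.268 km; the sum is limited to 2 decimal places (5 s.f.).
Carrying full precision, 416.268 × 0.6277 = 261.2914236 km; 0.6277 has 4 s.f., so the result keeps min(5, 4) = 4 s.f.
Rounded to 4 significant figures: 261.3 km.

261.3 km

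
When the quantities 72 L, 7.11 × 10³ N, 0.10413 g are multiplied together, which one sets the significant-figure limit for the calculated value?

72 L → 2 s.f.; 7.11 × 10³ N → 3 s.f.; 0.10413 g → 5 s.f.
The fewest is 2 significant figures, from 72 L.

72 L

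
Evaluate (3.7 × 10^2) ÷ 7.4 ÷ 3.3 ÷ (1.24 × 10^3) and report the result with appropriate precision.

0.012

(3.7 × 10^2) ÷ 7.4 ÷ 3.3 ÷ (1.24 × 10^3) = 0.0122189638319…
Multiplication/division keeps the fewest significant figures: 3.7 × 10^2 → 2 s.f., 7.4 → 2 s.f., 3.3 → 2 s.f., 1.24 × 10^3 → 3 s.f.; limit is 2.
Rounded to 2 significant figures: 0.012.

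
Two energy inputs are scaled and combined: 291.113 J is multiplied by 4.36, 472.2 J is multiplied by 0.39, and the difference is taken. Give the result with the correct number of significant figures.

291.113 × 4.36 = 1269.25268 → 1.27 × 10³ J (3 s.f., last digit at the 10^1 place).
472.2 × 0.39 = 184.158 → 1.8 × 10² J (2 s.f., last digit at the 10^1 place).
Difference: 1085.09468 J; keep the coarser place, 10^1.
Result: 1.09 × 10³ J.

1.09 × 10³ J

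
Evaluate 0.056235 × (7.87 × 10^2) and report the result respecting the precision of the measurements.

0.056235 × (7.87 × 10^2) = 44.256945
Multiplication/division keeps the fewest significant figures: 0.056235 → 5 s.f., 7.87 × 10^2 → 3 s.f.; limit is 3.
Rounded to 3 significant figures: 44.3.

44.3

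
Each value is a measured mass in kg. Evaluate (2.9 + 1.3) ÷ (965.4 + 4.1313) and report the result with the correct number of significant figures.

2.9 + 1.3 = 4.2, limited to 1 d.p. → 2 s.f.; 965.4 + 4.1313 = 969.5313, limited to 1 d.p. → 4 s.f.
Carrying full precision, 4.2 ÷ 969.5313 = 0.00433199010697…; keep min(2, 4) = 2 s.f.
Rounded to 2 significant figures: 0.0043.

0.0043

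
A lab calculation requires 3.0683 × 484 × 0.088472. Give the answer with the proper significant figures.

131

3.0683 × 484 × 0.088472 = 131.385980598…
Multiplication/division keeps the fewest significant figures: 3.0683 → 5 s.f., 484 → 3 s.f., 0.088472 → 5 s.f.; limit is 3.
Rounded to 3 significant figures: 131.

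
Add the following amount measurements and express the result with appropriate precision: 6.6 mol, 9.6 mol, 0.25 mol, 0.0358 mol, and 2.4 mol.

18.9 mol

6.6 mol + 9.6 mol + 0.25 mol + 0.0358 mol + 2.4 mol = 18.8858 mol.
Addition/subtraction keeps the fewest decimal places: 6.6 → 1 decimal place, 9.6 → 1 decimal place, 0.25 → 2 decimal places, 0.0358 → 4 decimal places, 2.4 → 1 decimal place; limit is 1.
Rounded to 1 decimal place: 18.9 mol.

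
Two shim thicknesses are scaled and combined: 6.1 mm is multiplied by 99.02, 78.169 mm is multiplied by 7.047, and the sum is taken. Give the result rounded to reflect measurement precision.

1.15 × 10^3 mm

6.1 × 99.02 = 604.022 → 6.0 × 10^2 mm (2 s.f., last digit at the 10^1 place).
78.169 × 7.047 = 550.856943 → 550.9 mm (4 s.f., last digit at the 10^-1 place).
Sum: 1154.878943 mm; keep the coarser place, 10^1.
Result: 1.15 × 10^3 mm.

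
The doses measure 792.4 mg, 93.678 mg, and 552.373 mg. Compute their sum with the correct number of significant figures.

792.4 mg + 93.678 mg + 552.373 mg = 1438.451 mg.
Addition/subtraction keeps the fewest decimal places: 792.4 → 1 decimal place, 93.678 → 3 decimal places, 552.373 → 3 decimal places; limit is 1.
Rounded to 1 decimal place: 1438.5 mg.

1438.5 mg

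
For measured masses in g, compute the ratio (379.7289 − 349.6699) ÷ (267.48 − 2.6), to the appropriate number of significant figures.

379.7289 − 349.6699 = 30.0590, limited to 4 d.p. → 6 s.f.; 267.48 − 2.6 = 264.88, limited to 1 d.p. → 4 s.f.
Carrying full precision, 30.0590 ÷ 264.88 = 0.113481576563…; keep min(6, 4) = 4 s.f.
Rounded to 4 significant figures: 0.1135.

0.1135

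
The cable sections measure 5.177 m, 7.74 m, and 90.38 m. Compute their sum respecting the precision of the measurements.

5.177 m + 7.74 m + 90.38 m = 103.297 m.
Addition/subtraction keeps the fewest decimal places: 5.177 → 3 decimal places, 7.74 → 2 decimal places, 90.38 → 2 decimal places; limit is 2.
Rounded to 2 decimal places: 103.30 m.

103.30 m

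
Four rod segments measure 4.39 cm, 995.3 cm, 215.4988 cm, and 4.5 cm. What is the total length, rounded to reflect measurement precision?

1219.7 cm

4.39 cm + 995.3 cm + 215.4988 cm + 4.5 cm = 1219.6888 cm.
Addition/subtraction keeps the fewest decimal places: 4.39 → 2 decimal places, 995.3 → 1 decimal place, 215.4988 → 4 decimal places, 4.5 → 1 decimal place; limit is 1.
Rounded to 1 decimal place: 1219.7 cm.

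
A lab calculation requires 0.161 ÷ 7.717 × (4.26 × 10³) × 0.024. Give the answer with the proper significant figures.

0.161 ÷ 7.717 × (4.26 × 10³) × 0.024 = 2.13303615395…
Multiplication/division keeps the fewest significant figures: 0.161 → 3 s.f., 7.717 → 4 s.f., 4.26 × 10³ → 3 s.f., 0.024 → 2 s.f.; limit is 2.
Rounded to 2 significant figures: 2.1.

2.1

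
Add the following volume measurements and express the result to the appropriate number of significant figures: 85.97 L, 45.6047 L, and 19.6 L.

85.97 L + 45.6047 L + 19.6 L = 151.1747 L.
Addition/subtraction keeps the fewest decimal places: 85.97 → 2 decimal places, 45.6047 → 4 decimal places, 19.6 → 1 decimal place; limit is 1.
Rounded to 1 decimal place: 151.2 L.

151.2 L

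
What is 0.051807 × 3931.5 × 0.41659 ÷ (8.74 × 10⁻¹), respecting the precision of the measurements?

97.1

0.051807 × 3931.5 × 0.41659 ÷ (8.74 × 10⁻¹) = 97.0832110619…
Multiplication/division keeps the fewest significant figures: 0.051807 → 5 s.f., 3931.5 → 5 s.f., 0.41659 → 5 s.f., 8.74 × 10⁻¹ → 3 s.f.; limit is 3.
Rounded to 3 significant figures: 97.1.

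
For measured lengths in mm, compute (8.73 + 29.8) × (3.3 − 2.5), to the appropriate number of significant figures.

3 × 10^1 mm²

8.73 + 29.8 = 38.53, limited to 1 d.p. → 3 s.f.; 3.3 − 2.5 = 0.8, limited to 1 d.p. → 1 s.f.
Carrying full precision, 38.53 × 0.8 = 30.824; keep min(3, 1) = 1 s.f.
Rounded to 1 significant figure: 3 × 10^1 mm².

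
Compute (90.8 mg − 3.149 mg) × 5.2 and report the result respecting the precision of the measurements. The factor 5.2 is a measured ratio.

90.8 mg − 3.149 mg = 87.651 mg; the difference is limited to 1 decimal place (3 s.f.).
Carrying full precision, 87.651 × 5.2 = 455.7852 mg; 5.2 has 2 s.f., so the result keeps min(3, 2) = 2 s.f.
Rounded to 2 significant figures: 4.6 × 10^2 mg.

4.6 × 10^2 mg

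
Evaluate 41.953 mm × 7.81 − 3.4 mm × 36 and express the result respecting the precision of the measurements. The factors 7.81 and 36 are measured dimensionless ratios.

2.1 × 10^2 mm

41.953 × 7.81 = 327.65293 → 328 mm (3 s.f., last digit at the 10^0 place).
3.4 × 36 = 122.4 → 1.2 × 10^2 mm (2 s.f., last digit at the 10^1 place).
Difference: 205.25293 mm; keep the coarser place, 10^1.
Result: 2.1 × 10^2 mm.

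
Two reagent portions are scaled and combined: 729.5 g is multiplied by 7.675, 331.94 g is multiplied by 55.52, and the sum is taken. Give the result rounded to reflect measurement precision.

2.403 × 10^4 g

729.5 × 7.675 = 5598.9125 → 5599 g (4 s.f., last digit at the 10^0 place).
331.94 × 55.52 = 18429.3088 → 1.843 × 10^4 g (4 s.f., last digit at the 10^1 place).
Sum: 24028.2213 g; keep the coarser place, 10^1.
Result: 2.403 × 10^4 g.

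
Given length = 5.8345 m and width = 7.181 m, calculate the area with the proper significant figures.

area = 5.8345 m × 7.181 m = 41.8975445 m².
5.8345 has 5 significant figures; 7.181 has 4.
Division/multiplication keeps the fewest: 4 significant figures.
Rounded: 41.90 m².

41.90 m²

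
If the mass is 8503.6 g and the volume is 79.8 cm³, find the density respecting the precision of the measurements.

107 g/cm³

density = 8503.6 g ÷ 79.8 cm³ = 106.561403509… g/cm³.
8503.6 has 5 significant figures; 79.8 has 3.
Division/multiplication keeps the fewest: 3 significant figures.
Rounded: 107 g/cm³.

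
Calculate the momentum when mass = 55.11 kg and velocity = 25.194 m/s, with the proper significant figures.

momentum = 55.11 kg × 25.194 m/s = 1388.44134 kg·m/s.
55.11 has 4 significant figures; 25.194 has 5.
Division/multiplication keeps the fewest: 4 significant figures.
Rounded: 1388 kg·m/s.

1388 kg·m/s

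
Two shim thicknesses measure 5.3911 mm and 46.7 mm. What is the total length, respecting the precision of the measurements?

5.3911 mm + 46.7 mm = 52.0911 mm.
Addition/subtraction keeps the fewest decimal places: 5.3911 → 4 decimal places, 46.7 → 1 decimal place; limit is 1.
Rounded to 1 decimal place: 52.1 mm.

52.1 mm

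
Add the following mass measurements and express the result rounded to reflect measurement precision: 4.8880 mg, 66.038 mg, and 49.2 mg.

120.1 mg

4.8880 mg + 66.038 mg + 49.2 mg = 120.1260 mg.
Addition/subtraction keeps the fewest decimal places: 4.8880 → 4 decimal places, 66.038 → 3 decimal places, 49.2 → 1 decimal place; limit is 1.
Rounded to 1 decimal place: 120.1 mg.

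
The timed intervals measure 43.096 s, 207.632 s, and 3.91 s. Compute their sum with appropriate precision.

254.64 s

43.096 s + 207.632 s + 3.91 s = 254.638 s.
Addition/subtraction keeps the fewest decimal places: 43.096 → 3 decimal places, 207.632 → 3 decimal places, 3.91 → 2 decimal places; limit is 2.
Rounded to 2 decimal places: 254.64 s.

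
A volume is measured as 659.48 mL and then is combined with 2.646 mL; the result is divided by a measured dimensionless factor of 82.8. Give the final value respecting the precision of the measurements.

659.48 mL + 2.646 mL = 662.126 mL; the sum is limited to 2 decimal places (5 s.f.).
Carrying full precision, 662.126 ÷ 82.8 = 7.99669082126… mL; 82.8 has 3 s.f., so the result keeps min(5, 3) = 3 s.f.
Rounded to 3 significant figures: 8.00 mL.

8.00 mL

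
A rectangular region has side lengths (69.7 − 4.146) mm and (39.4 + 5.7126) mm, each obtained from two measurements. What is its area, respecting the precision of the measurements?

2.96 × 10³ mm²

69.7 − 4.146 = 65.554, limited to 1 d.p. → 3 s.f.; 39.4 + 5.7126 = 45.1126, limited to 1 d.p. → 3 s.f.
Carrying full precision, 65.554 × 45.1126 = 2957.3113804; keep min(3, 3) = 3 s.f.
Rounded to 3 significant figures: 2.96 × 10³ mm².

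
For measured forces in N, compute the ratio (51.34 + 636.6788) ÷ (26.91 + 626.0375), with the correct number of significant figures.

1.0537

51.34 + 636.6788 = 688.0188, limited to 2 d.p. → 5 s.f.; 26.91 + 626.0375 = 652.9475, limited to 2 d.p. → 5 s.f.
Carrying full precision, 688.0188 ÷ 652.9475 = 1.05371228162…; keep min(5, 5) = 5 s.f.
Rounded to 5 significant figures: 1.0537.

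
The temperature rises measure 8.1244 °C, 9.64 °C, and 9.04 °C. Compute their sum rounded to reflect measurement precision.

26.80 °C

8.1244 °C + 9.64 °C + 9.04 °C = 26.8044 °C.
Addition/subtraction keeps the fewest decimal places: 8.1244 → 4 decimal places, 9.64 → 2 decimal places, 9.04 → 2 decimal places; limit is 2.
Rounded to 2 decimal places: 26.80 °C.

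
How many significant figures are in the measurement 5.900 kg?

4

5.900: trailing zeros after a decimal point are significant.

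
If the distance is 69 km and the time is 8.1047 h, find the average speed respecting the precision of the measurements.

average speed = 69 km ÷ 8.1047 h = 8.51357854085… km/h.
69 has 2 significant figures; 8.1047 has 5.
Division/multiplication keeps the fewest: 2 significant figures.
Rounded: 8.5 km/h.

8.5 km/h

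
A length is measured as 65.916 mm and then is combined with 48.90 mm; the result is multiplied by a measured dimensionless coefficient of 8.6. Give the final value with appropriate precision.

65.916 mm + 48.90 mm = 114.816 mm; the sum is limited to 2 decimal places (5 s.f.).
Carrying full precision, 114.816 × 8.6 = 987.4176 mm; 8.6 has 2 s.f., so the result keeps min(5, 2) = 2 s.f.
Rounded to 2 significant figures: 9.9 × 10^2 mm.

9.9 × 10^2 mm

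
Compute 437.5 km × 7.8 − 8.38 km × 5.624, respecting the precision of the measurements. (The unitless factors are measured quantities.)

3.4 × 10^3 km

437.5 × 7.8 = 3412.5 → 3.4 × 10^3 km (2 s.f., last digit at the 10^2 place).
8.38 × 5.624 = 47.12912 → 47.1 km (3 s.f., last digit at the 10^-1 place).
Difference: 3365.37088 km; keep the coarser place, 10^2.
Result: 3.4 × 10^3 km.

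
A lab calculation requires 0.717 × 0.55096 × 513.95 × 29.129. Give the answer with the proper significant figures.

5.91 × 10^3

0.717 × 0.55096 × 513.95 × 29.129 = 5914.0592552…
Multiplication/division keeps the fewest significant figures: 0.717 → 3 s.f., 0.55096 → 5 s.f., 513.95 → 5 s.f., 29.129 → 5 s.f.; limit is 3.
Rounded to 3 significant figures: 5.91 × 10^3.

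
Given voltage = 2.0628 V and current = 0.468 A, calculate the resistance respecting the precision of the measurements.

4.41 Ω

resistance = 2.0628 V ÷ 0.468 A = 4.40769230769… Ω.
2.0628 has 5 significant figures; 0.468 has 3.
Division/multiplication keeps the fewest: 3 significant figures.
Rounded: 4.41 Ω.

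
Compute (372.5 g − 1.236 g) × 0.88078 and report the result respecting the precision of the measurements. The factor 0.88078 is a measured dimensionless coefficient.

327.0 g

372.5 g − 1.236 g = 371.264 g; the difference is limited to 1 decimal place (4 s.f.).
Carrying full precision, 371.264 × 0.88078 = 327.00190592 g; 0.88078 has 5 s.f., so the result keeps min(4, 5) = 4 s.f.
Rounded to 4 significant figures: 327.0 g.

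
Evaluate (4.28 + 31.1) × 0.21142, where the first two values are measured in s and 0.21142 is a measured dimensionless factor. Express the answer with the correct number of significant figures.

4.28 s + 31.1 s = 35.38 s; the sum is limited to 1 decimal place (3 s.f.).
Carrying full precision, 35.38 × 0.21142 = 7.4800396 s; 0.21142 has 5 s.f., so the result keeps min(3, 5) = 3 s.f.
Rounded to 3 significant figures: 7.48 s.

7.48 s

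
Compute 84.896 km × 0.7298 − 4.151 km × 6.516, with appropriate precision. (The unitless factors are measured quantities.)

34.91 km

84.896 × 0.7298 = 61.9571008 → 61.96 km (4 s.f., last digit at the 10^-2 place).
4.151 × 6.516 = 27.047916 → 27.05 km (4 s.f., last digit at the 10^-2 place).
Difference: 34.9091848 km; keep the coarser place, 10^-2.
Result: 34.91 km.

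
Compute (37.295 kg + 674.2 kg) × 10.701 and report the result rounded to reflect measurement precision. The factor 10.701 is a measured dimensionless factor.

37.295 kg + 674.2 kg = 711.495 kg; the sum is limited to 1 decimal place (4 s.f.).
Carrying full precision, 711.495 × 10.701 = 7613.707995 kg; 10.701 has 5 s.f., so the result keeps min(4, 5) = 4 s.f.
Rounded to 4 significant figures: 7614 kg.

7614 kg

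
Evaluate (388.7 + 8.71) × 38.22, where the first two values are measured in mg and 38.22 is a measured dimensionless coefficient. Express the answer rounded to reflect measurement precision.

1.519 × 10^4 mg

388.7 mg + 8.71 mg = 397.41 mg; the sum is limited to 1 decimal place (4 s.f.).
Carrying full precision, 397.41 × 38.22 = 15189.0102 mg; 38.22 has 4 s.f., so the result keeps min(4, 4) = 4 s.f.
Rounded to 4 significant figures: 1.519 × 10^4 mg.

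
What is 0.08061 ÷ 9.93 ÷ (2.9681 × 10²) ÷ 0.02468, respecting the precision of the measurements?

0.00111

0.08061 ÷ 9.93 ÷ (2.9681 × 10²) ÷ 0.02468 = 0.00110819449479…
Multiplication/division keeps the fewest significant figures: 0.08061 → 4 s.f., 9.93 → 3 s.f., 2.9681 × 10² → 5 s.f., 0.02468 → 4 s.f.; limit is 3.
Rounded to 3 significant figures: 0.00111.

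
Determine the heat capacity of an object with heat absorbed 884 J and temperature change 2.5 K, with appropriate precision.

heat capacity = 884 J ÷ 2.5 K = 353.6 J/K.
884 has 3 significant figures; 2.5 has 2.
Division/multiplication keeps the fewest: 2 significant figures.
Rounded: 3.5 × 10² J/K.

3.5 × 10² J/K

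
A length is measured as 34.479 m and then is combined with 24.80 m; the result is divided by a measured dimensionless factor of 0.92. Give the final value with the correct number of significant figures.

34.479 m + 24.80 m = 59.279 m; the sum is limited to 2 decimal places (4 s.f.).
Carrying full precision, 59.279 ÷ 0.92 = 64.4336956522… m; 0.92 has 2 s.f., so the result keeps min(4, 2) = 2 s.f.
Rounded to 2 significant figures: 64 m.

64 m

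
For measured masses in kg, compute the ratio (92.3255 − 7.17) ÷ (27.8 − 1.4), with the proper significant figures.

3.23

92.3255 − 7.17 = 85.1555, limited to 2 d.p. → 4 s.f.; 27.8 − 1.4 = 26.4, limited to 1 d.p. → 3 s.f.
Carrying full precision, 85.1555 ÷ 26.4 = 3.22558712121…; keep min(4, 3) = 3 s.f.
Rounded to 3 significant figures: 3.23.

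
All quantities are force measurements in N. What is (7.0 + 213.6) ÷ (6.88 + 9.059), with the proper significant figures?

13.84

7.0 + 213.6 = 220.6, limited to 1 d.p. → 4 s.f.; 6.88 + 9.059 = 15.939, limited to 2 d.p. → 4 s.f.
Carrying full precision, 220.6 ÷ 15.939 = 13.8402660142…; keep min(4, 4) = 4 s.f.
Rounded to 4 significant figures: 13.84.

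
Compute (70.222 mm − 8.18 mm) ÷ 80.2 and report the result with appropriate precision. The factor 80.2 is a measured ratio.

0.774 mm

70.222 mm − 8.18 mm = 62.042 mm; the difference is limited to 2 decimal places (4 s.f.).
Carrying full precision, 62.042 ÷ 80.2 = 0.773591022444… mm; 80.2 has 3 s.f., so the result keeps min(4, 3) = 3 s.f.
Rounded to 3 significant figures: 0.774 mm.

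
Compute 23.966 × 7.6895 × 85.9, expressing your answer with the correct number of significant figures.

23.966 × 7.6895 × 85.9 = 15830.2152463
Multiplication/division keeps the fewest significant figures: 23.966 → 5 s.f., 7.6895 → 5 s.f., 85.9 → 3 s.f.; limit is 3.
Rounded to 3 significant figures: 1.58 × 10⁴.

1.58 × 10⁴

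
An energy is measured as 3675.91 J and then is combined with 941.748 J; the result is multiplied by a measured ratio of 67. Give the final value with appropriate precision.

3675.91 J + 941.748 J = 4617.658 J; the sum is limited to 2 decimal places (6 s.f.).
Carrying full precision, 4617.658 × 67 = 309383.086 J; 67 has 2 s.f., so the result keeps min(6, 2) = 2 s.f.
Rounded to 2 significant figures: 3.1 × 10^5 J.

3.1 × 10^5 J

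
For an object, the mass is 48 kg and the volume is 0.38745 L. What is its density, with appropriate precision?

density = 48 kg ÷ 0.38745 L = 123.886953155… kg/L.
48 has 2 significant figures; 0.38745 has 5.
Division/multiplication keeps the fewest: 2 significant figures.
Rounded: 1.2 × 10² kg/L.

1.2 × 10² kg/L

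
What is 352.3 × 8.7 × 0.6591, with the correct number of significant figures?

352.3 × 8.7 × 0.6591 = 2020.148091
Multiplication/division keeps the fewest significant figures: 352.3 → 4 s.f., 8.7 → 2 s.f., 0.6591 → 4 s.f.; limit is 2.
Rounded to 2 significant figures: 2.0 × 10^3.

2.0 × 10^3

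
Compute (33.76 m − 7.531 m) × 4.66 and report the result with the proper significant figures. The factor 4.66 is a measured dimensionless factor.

33.76 m − 7.531 m = 26.229 m; the difference is limited to 2 decimal places (4 s.f.).
Carrying full precision, 26.229 × 4.66 = 122.22714 m; 4.66 has 3 s.f., so the result keeps min(4, 3) = 3 s.f.
Rounded to 3 significant figures: 1.22 × 10^2 m.

1.22 × 10^2 m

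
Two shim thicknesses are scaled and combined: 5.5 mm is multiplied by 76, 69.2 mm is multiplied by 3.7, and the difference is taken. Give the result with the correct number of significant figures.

1.6 × 10^2 mm

5.5 × 76 = 418 → 4.2 × 10^2 mm (2 s.f., last digit at the 10^1 place).
69.2 × 3.7 = 256.04 → 2.6 × 10^2 mm (2 s.f., last digit at the 10^1 place).
Difference: 161.96 mm; keep the coarser place, 10^1.
Result: 1.6 × 10^2 mm.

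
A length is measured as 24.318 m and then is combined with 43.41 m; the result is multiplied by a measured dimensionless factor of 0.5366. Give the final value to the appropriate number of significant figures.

36.34 m

24.318 m + 43.41 m = 67.728 m; the sum is limited to 2 decimal places (4 s.f.).
Carrying full precision, 67.728 × 0.5366 = 36.3428448 m; 0.5366 has 4 s.f., so the result keeps min(4, 4) = 4 s.f.
Rounded to 4 significant figures: 36.34 m.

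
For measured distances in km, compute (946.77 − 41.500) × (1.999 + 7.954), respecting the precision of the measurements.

946.77 − 41.500 = 905.270, limited to 2 d.p. → 5 s.f.; 1.999 + 7.954 = 9.953, limited to 3 d.p. → 4 s.f.
Carrying full precision, 905.270 × 9.953 = 9010.15231; keep min(5, 4) = 4 s.f.
Rounded to 4 significant figures: 9.010 × 10³ km².

9.010 × 10³ km²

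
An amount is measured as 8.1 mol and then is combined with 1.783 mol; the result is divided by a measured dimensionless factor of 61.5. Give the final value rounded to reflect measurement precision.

8.1 mol + 1.783 mol = 9.883 mol; the sum is limited to 1 decimal place (2 s.f.).
Carrying full precision, 9.883 ÷ 61.5 = 0.160699186992… mol; 61.5 has 3 s.f., so the result keeps min(2, 3) = 2 s.f.
Rounded to 2 significant figures: 0.16 mol.

0.16 mol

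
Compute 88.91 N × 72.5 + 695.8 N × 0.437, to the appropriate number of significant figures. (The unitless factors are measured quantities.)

6.75 × 10^3 N

88.91 × 72.5 = 6445.975 → 6.45 × 10^3 N (3 s.f., last digit at the 10^1 place).
695.8 × 0.437 = 304.0646 → 304 N (3 s.f., last digit at the 10^0 place).
Sum: 6750.0396 N; keep the coarser place, 10^1.
Result: 6.75 × 10^3 N.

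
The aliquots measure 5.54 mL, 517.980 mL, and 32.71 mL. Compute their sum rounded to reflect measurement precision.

556.23 mL

5.54 mL + 517.980 mL + 32.71 mL = 556.230 mL.
Addition/subtraction keeps the fewest decimal places: 5.54 → 2 decimal places, 517.980 → 3 decimal places, 32.71 → 2 decimal places; limit is 2.
Rounded to 2 decimal places: 556.23 mL.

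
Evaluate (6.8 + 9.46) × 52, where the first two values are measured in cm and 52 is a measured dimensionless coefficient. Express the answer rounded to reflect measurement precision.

8.5 × 10² cm

6.8 cm + 9.46 cm = 16.26 cm; the sum is limited to 1 decimal place (3 s.f.).
Carrying full precision, 16.26 × 52 = 845.52 cm; 52 has 2 s.f., so the result keeps min(3, 2) = 2 s.f.
Rounded to 2 significant figures: 8.5 × 10² cm.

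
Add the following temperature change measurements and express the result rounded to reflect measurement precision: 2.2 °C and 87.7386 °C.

2.2 °C + 87.7386 °C = 89.9386 °C.
Addition/subtraction keeps the fewest decimal places: 2.2 → 1 decimal place, 87.7386 → 4 decimal places; limit is 1.
Rounded to 1 decimal place: 89.9 °C.

89.9 °C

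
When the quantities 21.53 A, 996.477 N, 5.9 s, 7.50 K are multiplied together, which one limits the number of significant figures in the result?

5.9 s

21.53 A → 4 s.f.; 996.477 N → 6 s.f.; 5.9 s → 2 s.f.; 7.50 K → 3 s.f.
The fewest is 2 significant figures, from 5.9 s.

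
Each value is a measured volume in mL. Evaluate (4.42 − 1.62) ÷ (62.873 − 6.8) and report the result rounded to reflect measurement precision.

0.0499

4.42 − 1.62 = 2.80, limited to 2 d.p. → 3 s.f.; 62.873 − 6.8 = 56.073, limited to 1 d.p. → 3 s.f.
Carrying full precision, 2.80 ÷ 56.073 = 0.0499349062829…; keep min(3, 3) = 3 s.f.
Rounded to 3 significant figures: 0.0499.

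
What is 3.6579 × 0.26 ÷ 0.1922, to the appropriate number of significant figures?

3.6579 × 0.26 ÷ 0.1922 = 4.94825182102…
Multiplication/division keeps the fewest significant figures: 3.6579 → 5 s.f., 0.26 → 2 s.f., 0.1922 → 4 s.f.; limit is 2.
Rounded to 2 significant figures: 4.9.

4.9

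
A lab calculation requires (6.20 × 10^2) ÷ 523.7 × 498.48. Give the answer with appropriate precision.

(6.20 × 10^2) ÷ 523.7 × 498.48 = 590.142447966…
Multiplication/division keeps the fewest significant figures: 6.20 × 10^2 → 3 s.f., 523.7 → 4 s.f., 498.48 → 5 s.f.; limit is 3.
Rounded to 3 significant figures: 5.90 × 10^2.

5.90 × 10^2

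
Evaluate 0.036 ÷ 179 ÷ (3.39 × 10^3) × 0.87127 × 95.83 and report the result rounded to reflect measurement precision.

0.036 ÷ 179 ÷ (3.39 × 10^3) × 0.87127 × 95.83 = 0.00000495340707569…
Multiplication/division keeps the fewest significant figures: 0.036 → 2 s.f., 179 → 3 s.f., 3.39 × 10^3 → 3 s.f., 0.87127 → 5 s.f., 95.83 → 4 s.f.; limit is 2.
Rounded to 2 significant figures: 5.0 × 10^-6.

5.0 × 10^-6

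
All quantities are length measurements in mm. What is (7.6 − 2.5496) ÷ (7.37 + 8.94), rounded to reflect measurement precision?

7.6 − 2.5496 = 5.0504, limited to 1 d.p. → 2 s.f.; 7.37 + 8.94 = 16.31, limited to 2 d.p. → 4 s.f.
Carrying full precision, 5.0504 ÷ 16.31 = 0.309650521153…; keep min(2, 4) = 2 s.f.
Rounded to 2 significant figures: 0.31.

0.31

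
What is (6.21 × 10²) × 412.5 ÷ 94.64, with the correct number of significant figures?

2.71 × 10³

(6.21 × 10²) × 412.5 ÷ 94.64 = 2706.70435334…
Multiplication/division keeps the fewest significant figures: 6.21 × 10² → 3 s.f., 412.5 → 4 s.f., 94.64 → 4 s.f.; limit is 3.
Rounded to 3 significant figures: 2.71 × 10³.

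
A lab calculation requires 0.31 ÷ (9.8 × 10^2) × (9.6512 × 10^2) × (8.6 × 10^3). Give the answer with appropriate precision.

0.31 ÷ (9.8 × 10^2) × (9.6512 × 10^2) × (8.6 × 10^3) = 2625.52032653…
Multiplication/division keeps the fewest significant figures: 0.31 → 2 s.f., 9.8 × 10^2 → 2 s.f., 9.6512 × 10^2 → 5 s.f., 8.6 × 10^3 → 2 s.f.; limit is 2.
Rounded to 2 significant figures: 2.6 × 10^3.

2.6 × 10^3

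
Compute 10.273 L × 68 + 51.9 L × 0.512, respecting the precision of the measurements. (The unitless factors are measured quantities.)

7.3 × 10² L

10.273 × 68 = 698.564 → 7.0 × 10² L (2 s.f., last digit at the 10^1 place).
51.9 × 0.512 = 26.5728 → 26.6 L (3 s.f., last digit at the 10^-1 place).
Sum: 725.1368 L; keep the coarser place, 10^1.
Result: 7.3 × 10² L.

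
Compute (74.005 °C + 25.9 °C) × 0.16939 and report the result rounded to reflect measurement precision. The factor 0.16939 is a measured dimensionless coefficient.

74.005 °C + 25.9 °C = 99.905 °C; the sum is limited to 1 decimal place (3 s.f.).
Carrying full precision, 99.905 × 0.16939 = 16.92290795 °C; 0.16939 has 5 s.f., so the result keeps min(3, 5) = 3 s.f.
Rounded to 3 significant figures: 16.9 °C.

16.9 °C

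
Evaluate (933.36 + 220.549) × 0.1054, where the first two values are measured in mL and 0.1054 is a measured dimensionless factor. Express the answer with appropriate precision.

121.6 mL

933.36 mL + 220.549 mL = 1153.909 mL; the sum is limited to 2 decimal places (6 s.f.).
Carrying full precision, 1153.909 × 0.1054 = 121.6220086 mL; 0.1054 has 4 s.f., so the result keeps min(6, 4) = 4 s.f.
Rounded to 4 significant figures: 121.6 mL.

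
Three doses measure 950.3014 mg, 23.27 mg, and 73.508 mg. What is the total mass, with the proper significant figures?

1047.08 mg

950.3014 mg + 23.27 mg + 73.508 mg = 1047.0794 mg.
Addition/subtraction keeps the fewest decimal places: 950.3014 → 4 decimal places, 23.27 → 2 decimal places, 73.508 → 3 decimal places; limit is 2.
Rounded to 2 decimal places: 1047.08 mg.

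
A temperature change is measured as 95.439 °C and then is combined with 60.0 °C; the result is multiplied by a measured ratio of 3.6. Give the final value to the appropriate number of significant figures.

95.439 °C + 60.0 °C = 155.439 °C; the sum is limited to 1 decimal place (4 s.f.).
Carrying full precision, 155.439 × 3.6 = 559.5804 °C; 3.6 has 2 s.f., so the result keeps min(4, 2) = 2 s.f.
Rounded to 2 significant figures: 5.6 × 10² °C.

5.6 × 10² °C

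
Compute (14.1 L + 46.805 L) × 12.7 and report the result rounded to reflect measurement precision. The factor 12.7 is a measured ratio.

14.1 L + 46.805 L = 60.905 L; the sum is limited to 1 decimal place (3 s.f.).
Carrying full precision, 60.905 × 12.7 = 773.4935 L; 12.7 has 3 s.f., so the result keeps min(3, 3) = 3 s.f.
Rounded to 3 significant figures: 773 L.

773 L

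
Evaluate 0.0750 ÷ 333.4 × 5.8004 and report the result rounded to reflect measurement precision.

0.0750 ÷ 333.4 × 5.8004 = 0.00130482903419…
Multiplication/division keeps the fewest significant figures: 0.0750 → 3 s.f., 333.4 → 4 s.f., 5.8004 → 5 s.f.; limit is 3.
Rounded to 3 significant figures: 0.00130.

0.00130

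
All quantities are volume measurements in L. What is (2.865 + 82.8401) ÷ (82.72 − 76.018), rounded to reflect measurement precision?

2.865 + 82.8401 = 85.7051, limited to 3 d.p. → 5 s.f.; 82.72 − 76.018 = 6.702, limited to 2 d.p. → 3 s.f.
Carrying full precision, 85.7051 ÷ 6.702 = 12.7879886601…; keep min(5, 3) = 3 s.f.
Rounded to 3 significant figures: 12.8.

12.8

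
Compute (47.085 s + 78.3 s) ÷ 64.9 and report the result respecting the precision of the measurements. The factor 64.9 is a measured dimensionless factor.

1.93 s

47.085 s + 78.3 s = 125.385 s; the sum is limited to 1 decimal place (4 s.f.).
Carrying full precision, 125.385 ÷ 64.9 = 1.93197226502… s; 64.9 has 3 s.f., so the result keeps min(4, 3) = 3 s.f.
Rounded to 3 significant figures: 1.93 s.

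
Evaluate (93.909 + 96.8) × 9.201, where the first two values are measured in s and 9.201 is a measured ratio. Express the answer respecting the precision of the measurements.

1755 s

93.909 s + 96.8 s = 190.709 s; the sum is limited to 1 decimal place (4 s.f.).
Carrying full precision, 190.709 × 9.201 = 1754.713509 s; 9.201 has 4 s.f., so the result keeps min(4, 4) = 4 s.f.
Rounded to 4 significant figures: 1755 s.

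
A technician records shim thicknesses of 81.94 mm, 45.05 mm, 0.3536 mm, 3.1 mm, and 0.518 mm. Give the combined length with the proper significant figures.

131.0 mm

81.94 mm + 45.05 mm + 0.3536 mm + 3.1 mm + 0.518 mm = 130.9616 mm.
Addition/subtraction keeps the fewest decimal places: 81.94 → 2 decimal places, 45.05 → 2 decimal places, 0.3536 → 4 decimal places, 3.1 → 1 decimal place, 0.518 → 3 decimal places; limit is 1.
Rounded to 1 decimal place: 131.0 mm.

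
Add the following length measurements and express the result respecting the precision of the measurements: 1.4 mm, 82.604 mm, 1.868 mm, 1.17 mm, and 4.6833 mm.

1.4 mm + 82.604 mm + 1.868 mm + 1.17 mm + 4.6833 mm = 91.7253 mm.
Addition/subtraction keeps the fewest decimal places: 1.4 → 1 decimal place, 82.604 → 3 decimal places, 1.868 → 3 decimal places, 1.17 → 2 decimal places, 4.6833 → 4 decimal places; limit is 1.
Rounded to 1 decimal place: 91.7 mm.

91.7 mm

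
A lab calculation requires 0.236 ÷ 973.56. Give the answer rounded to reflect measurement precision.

0.236 ÷ 973.56 = 0.000242409301943…
Multiplication/division keeps the fewest significant figures: 0.236 → 3 s.f., 973.56 → 5 s.f.; limit is 3.
Rounded to 3 significant figures: 2.42 × 10^-4.

2.42 × 10^-4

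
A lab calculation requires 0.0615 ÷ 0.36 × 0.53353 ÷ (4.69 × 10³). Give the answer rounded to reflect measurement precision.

1.9 × 10⁻⁵

0.0615 ÷ 0.36 × 0.53353 ÷ (4.69 × 10³) = 0.0000194338397299…
Multiplication/division keeps the fewest significant figures: 0.0615 → 3 s.f., 0.36 → 2 s.f., 0.53353 → 5 s.f., 4.69 × 10³ → 3 s.f.; limit is 2.
Rounded to 2 significant figures: 1.9 × 10⁻⁵.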